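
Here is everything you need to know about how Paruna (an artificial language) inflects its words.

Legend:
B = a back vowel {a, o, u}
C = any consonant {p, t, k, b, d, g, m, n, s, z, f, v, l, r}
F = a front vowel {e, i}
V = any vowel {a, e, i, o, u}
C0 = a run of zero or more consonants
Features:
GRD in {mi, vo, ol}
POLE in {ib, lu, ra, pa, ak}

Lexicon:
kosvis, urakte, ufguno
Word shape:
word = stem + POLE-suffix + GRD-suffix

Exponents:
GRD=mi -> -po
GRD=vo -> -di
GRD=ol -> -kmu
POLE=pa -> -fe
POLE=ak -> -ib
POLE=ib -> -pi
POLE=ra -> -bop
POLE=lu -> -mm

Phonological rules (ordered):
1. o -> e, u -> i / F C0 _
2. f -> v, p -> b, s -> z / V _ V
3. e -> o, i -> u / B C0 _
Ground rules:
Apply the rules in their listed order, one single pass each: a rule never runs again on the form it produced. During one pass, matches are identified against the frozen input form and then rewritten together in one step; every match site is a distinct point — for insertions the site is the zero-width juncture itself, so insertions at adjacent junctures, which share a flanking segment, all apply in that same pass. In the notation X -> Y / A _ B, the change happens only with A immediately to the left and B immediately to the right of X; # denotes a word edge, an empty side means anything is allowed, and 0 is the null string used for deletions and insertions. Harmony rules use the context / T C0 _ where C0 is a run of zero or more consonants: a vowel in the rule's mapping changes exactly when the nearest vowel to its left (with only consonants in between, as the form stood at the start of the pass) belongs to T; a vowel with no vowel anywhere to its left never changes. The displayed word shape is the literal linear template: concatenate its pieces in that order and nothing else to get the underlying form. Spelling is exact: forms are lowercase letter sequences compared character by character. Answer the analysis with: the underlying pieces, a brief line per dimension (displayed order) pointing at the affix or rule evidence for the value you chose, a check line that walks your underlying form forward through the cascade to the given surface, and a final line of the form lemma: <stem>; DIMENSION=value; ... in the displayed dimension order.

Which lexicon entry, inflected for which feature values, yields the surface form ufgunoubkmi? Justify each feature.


underlying: ufguno-ib-kmu
GRD=ol - signalled by the affix -kmu
POLE=ak - signalled by the affix -ib
check: ufgunoibkmu -> ufgunoibkmi -> ufgunoibkmi -> ufgunoubkmi
lemma: ufguno; GRD=ol; POLE=ak


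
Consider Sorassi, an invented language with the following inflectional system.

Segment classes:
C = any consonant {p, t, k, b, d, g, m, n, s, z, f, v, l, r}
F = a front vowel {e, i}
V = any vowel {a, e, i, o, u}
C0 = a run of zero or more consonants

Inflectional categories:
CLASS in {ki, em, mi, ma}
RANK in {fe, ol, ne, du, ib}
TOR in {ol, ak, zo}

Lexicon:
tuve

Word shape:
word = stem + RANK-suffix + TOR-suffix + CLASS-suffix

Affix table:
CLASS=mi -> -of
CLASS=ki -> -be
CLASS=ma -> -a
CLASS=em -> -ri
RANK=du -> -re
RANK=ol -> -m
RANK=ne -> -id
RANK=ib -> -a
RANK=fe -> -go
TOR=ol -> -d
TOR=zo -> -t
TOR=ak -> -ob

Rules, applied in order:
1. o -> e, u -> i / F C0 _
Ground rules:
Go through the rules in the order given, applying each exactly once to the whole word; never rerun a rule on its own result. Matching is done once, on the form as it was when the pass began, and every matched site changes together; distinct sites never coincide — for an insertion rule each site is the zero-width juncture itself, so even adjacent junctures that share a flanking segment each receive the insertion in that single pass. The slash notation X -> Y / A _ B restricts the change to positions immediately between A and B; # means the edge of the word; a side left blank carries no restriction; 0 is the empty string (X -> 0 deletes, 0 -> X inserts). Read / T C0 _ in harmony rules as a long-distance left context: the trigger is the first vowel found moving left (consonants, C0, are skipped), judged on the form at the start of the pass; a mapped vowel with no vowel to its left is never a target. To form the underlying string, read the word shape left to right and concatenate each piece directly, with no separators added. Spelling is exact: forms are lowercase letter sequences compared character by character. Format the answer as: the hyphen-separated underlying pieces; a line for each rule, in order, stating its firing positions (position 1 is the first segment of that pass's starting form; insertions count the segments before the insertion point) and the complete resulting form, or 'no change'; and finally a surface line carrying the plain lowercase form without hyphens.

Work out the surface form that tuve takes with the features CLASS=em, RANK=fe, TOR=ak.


underlying: tuve-go-ob-ri
1. o -> e, u -> i / F C0 _: fires at position(s) 6: tuvegeobri
surface: tuvegeobri


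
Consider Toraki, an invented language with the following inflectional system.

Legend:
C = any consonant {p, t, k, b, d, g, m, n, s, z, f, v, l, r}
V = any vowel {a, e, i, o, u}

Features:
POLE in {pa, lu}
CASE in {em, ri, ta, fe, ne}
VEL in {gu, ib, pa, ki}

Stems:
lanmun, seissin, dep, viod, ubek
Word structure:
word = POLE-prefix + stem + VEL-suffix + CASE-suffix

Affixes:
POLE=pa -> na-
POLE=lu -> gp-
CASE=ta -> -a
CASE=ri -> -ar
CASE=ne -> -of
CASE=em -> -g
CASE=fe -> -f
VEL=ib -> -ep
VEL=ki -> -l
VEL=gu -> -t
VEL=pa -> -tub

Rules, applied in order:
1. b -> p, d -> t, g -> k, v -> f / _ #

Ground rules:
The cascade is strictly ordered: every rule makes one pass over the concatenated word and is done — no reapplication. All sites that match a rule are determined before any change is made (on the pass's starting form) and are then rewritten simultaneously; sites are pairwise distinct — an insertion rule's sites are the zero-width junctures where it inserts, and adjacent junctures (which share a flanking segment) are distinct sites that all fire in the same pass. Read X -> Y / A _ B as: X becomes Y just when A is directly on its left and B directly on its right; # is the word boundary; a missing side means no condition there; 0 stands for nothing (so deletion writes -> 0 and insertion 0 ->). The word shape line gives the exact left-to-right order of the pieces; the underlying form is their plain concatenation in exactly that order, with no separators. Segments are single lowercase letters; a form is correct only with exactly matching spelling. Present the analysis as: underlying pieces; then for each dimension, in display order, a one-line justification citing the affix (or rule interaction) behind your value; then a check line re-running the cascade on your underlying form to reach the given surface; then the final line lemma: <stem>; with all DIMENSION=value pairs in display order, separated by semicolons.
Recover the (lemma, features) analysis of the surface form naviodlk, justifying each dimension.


underlying: na-viod-l-g
POLE=pa - signalled by the affix na-
CASE=em - signalled by the affix -g
VEL=ki - signalled by the affix -l
check: naviodlg -> naviodlk
lemma: viod; POLE=pa; CASE=em; VEL=ki


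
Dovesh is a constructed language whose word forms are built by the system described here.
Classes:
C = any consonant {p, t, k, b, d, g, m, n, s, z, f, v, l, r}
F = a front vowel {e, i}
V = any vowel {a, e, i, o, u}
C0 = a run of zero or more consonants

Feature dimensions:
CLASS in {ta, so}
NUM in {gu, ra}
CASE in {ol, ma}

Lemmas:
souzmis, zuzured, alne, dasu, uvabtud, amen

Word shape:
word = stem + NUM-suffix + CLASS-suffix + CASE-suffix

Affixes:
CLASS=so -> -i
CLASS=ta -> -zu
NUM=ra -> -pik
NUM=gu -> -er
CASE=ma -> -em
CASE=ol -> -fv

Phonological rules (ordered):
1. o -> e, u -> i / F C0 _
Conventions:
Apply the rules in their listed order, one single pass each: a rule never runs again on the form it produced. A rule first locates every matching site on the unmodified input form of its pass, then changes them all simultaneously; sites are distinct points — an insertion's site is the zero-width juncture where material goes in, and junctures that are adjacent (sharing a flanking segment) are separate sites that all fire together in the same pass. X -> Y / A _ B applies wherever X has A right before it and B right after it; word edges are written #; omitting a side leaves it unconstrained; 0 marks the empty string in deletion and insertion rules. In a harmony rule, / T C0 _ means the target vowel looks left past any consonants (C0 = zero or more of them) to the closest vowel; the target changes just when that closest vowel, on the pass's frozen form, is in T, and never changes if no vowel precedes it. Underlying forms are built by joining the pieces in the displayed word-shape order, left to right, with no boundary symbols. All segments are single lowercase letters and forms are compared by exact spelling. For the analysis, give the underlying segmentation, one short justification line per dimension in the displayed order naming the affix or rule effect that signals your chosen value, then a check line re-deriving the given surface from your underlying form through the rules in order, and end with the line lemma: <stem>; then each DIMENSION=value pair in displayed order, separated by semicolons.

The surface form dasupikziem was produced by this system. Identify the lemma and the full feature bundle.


underlying: dasu-pik-zu-em
CLASS=ta - signalled by the affix -zu
NUM=ra - signalled by the affix -pik
CASE=ma - signalled by the affix -em
check: dasupikzuem -> dasupikziem
lemma: dasu; CLASS=ta; NUM=ra; CASE=ma


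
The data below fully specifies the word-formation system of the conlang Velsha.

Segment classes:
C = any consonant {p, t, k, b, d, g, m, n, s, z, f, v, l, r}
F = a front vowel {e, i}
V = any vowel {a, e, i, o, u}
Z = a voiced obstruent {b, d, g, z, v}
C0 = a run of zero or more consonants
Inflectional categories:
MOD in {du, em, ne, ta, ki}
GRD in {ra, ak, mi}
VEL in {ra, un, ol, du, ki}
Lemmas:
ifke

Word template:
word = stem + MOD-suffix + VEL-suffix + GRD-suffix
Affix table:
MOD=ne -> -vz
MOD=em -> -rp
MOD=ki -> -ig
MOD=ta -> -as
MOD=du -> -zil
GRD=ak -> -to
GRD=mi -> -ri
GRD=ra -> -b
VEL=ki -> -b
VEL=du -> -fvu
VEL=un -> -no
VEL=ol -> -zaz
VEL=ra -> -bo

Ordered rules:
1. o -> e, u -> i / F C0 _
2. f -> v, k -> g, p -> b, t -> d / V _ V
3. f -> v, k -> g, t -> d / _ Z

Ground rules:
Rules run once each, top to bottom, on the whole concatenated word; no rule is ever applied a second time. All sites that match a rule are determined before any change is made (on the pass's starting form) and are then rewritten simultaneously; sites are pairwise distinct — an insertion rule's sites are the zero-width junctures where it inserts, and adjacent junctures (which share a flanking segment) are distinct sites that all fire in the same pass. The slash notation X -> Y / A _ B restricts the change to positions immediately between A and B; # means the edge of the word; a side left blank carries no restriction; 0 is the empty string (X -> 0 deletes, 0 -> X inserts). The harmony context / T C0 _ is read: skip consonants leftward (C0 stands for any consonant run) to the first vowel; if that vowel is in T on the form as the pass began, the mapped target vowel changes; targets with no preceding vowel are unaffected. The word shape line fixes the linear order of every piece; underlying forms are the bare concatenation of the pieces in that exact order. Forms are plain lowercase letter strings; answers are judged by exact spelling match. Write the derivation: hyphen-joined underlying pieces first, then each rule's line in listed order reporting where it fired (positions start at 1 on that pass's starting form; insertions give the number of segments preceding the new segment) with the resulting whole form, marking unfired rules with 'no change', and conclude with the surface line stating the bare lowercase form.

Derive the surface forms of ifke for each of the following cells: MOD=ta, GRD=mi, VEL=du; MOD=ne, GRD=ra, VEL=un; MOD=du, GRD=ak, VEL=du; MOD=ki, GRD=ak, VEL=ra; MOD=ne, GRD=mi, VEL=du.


cell MOD=ta, GRD=mi, VEL=du:
underlying: ifke-as-fvu-ri
1. o -> e, u -> i / F C0 _: no change
2. f -> v, k -> g, p -> b, t -> d / V _ V: no change
3. f -> v, k -> g, t -> d / _ Z: fires at position(s) 7: ifkeasvvuri
surface: ifkeasvvuri

cell MOD=ne, GRD=ra, VEL=un:
underlying: ifke-vz-no-b
1. o -> e, u -> i / F C0 _: fires at position(s) 8: ifkevzneb
2. f -> v, k -> g, p -> b, t -> d / V _ V: no change
3. f -> v, k -> g, t -> d / _ Z: no change
surface: ifkevzneb

cell MOD=du, GRD=ak, VEL=du:
underlying: ifke-zil-fvu-to
1. o -> e, u -> i / F C0 _: fires at position(s) 10: ifkezilfvito
2. f -> v, k -> g, p -> b, t -> d / V _ V: fires at position(s) 11: ifkezilfvido
3. f -> v, k -> g, t -> d / _ Z: fires at position(s) 8: ifkezilvvido
surface: ifkezilvvido

cell MOD=ki, GRD=ak, VEL=ra:
underlying: ifke-ig-bo-to
1. o -> e, u -> i / F C0 _: fires at position(s) 8: ifkeigbeto
2. f -> v, k -> g, p -> b, t -> d / V _ V: fires at position(s) 9: ifkeigbedo
3. f -> v, k -> g, t -> d / _ Z: no change
surface: ifkeigbedo

cell MOD=ne, GRD=mi, VEL=du:
underlying: ifke-vz-fvu-ri
1. o -> e, u -> i / F C0 _: fires at position(s) 9: ifkevzfviri
2. f -> v, k -> g, p -> b, t -> d / V _ V: no change
3. f -> v, k -> g, t -> d / _ Z: fires at position(s) 7: ifkevzvviri
surface: ifkevzvviri


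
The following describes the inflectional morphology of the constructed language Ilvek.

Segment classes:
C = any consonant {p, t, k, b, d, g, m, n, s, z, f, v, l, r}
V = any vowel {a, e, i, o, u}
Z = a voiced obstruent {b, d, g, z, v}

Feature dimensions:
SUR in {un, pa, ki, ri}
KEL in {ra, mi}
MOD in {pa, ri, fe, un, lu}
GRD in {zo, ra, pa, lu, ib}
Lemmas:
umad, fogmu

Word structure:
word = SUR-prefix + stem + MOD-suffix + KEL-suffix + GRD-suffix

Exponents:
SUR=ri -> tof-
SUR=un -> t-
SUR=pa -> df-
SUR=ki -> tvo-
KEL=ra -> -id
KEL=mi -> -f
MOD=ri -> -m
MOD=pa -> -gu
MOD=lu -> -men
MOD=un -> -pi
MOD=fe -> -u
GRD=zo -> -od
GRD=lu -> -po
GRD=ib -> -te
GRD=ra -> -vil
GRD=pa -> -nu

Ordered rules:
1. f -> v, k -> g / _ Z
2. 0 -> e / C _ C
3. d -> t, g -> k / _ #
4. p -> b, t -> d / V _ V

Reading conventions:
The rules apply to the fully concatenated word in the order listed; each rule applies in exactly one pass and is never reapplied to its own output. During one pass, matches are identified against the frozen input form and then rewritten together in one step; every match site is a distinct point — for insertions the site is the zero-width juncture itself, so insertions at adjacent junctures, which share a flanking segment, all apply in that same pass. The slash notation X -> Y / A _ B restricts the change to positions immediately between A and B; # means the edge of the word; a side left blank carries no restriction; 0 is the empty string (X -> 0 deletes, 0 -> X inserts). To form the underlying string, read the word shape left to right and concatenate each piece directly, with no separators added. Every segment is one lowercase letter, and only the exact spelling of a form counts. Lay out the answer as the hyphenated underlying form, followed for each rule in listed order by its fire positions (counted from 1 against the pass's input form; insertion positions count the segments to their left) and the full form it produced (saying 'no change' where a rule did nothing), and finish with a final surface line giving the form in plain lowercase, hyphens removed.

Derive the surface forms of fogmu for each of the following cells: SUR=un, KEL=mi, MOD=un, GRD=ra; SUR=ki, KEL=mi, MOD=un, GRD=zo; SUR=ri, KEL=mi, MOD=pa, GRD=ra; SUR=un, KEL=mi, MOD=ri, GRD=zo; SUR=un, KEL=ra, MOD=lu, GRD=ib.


cell SUR=un, KEL=mi, MOD=un, GRD=ra:
underlying: t-fogmu-pi-f-vil
1. f -> v, k -> g / _ Z: fires at position(s) 9: tfogmupivvil
2. 0 -> e / C _ C: inserts after position(s) 1, 4, 9: tefogemupivevil
3. d -> t, g -> k / _ #: no change
4. p -> b, t -> d / V _ V: fires at position(s) 9: tefogemubivevil
surface: tefogemubivevil

cell SUR=ki, KEL=mi, MOD=un, GRD=zo:
underlying: tvo-fogmu-pi-f-od
1. f -> v, k -> g / _ Z: no change
2. 0 -> e / C _ C: inserts after position(s) 1, 6: tevofogemupifod
3. d -> t, g -> k / _ #: fires at position(s) 15: tevofogemupifot
4. p -> b, t -> d / V _ V: fires at position(s) 11: tevofogemubifot
surface: tevofogemubifot

cell SUR=ri, KEL=mi, MOD=pa, GRD=ra:
underlying: tof-fogmu-gu-f-vil
1. f -> v, k -> g / _ Z: fires at position(s) 11: toffogmuguvvil
2. 0 -> e / C _ C: inserts after position(s) 3, 6, 11: tofefogemuguvevil
3. d -> t, g -> k / _ #: no change
4. p -> b, t -> d / V _ V: no change
surface: tofefogemuguvevil

cell SUR=un, KEL=mi, MOD=ri, GRD=zo:
underlying: t-fogmu-m-f-od
1. f -> v, k -> g / _ Z: no change
2. 0 -> e / C _ C: inserts after position(s) 1, 4, 7: tefogemumefod
3. d -> t, g -> k / _ #: fires at position(s) 13: tefogemumefot
4. p -> b, t -> d / V _ V: no change
surface: tefogemumefot

cell SUR=un, KEL=ra, MOD=lu, GRD=ib:
underlying: t-fogmu-men-id-te
1. f -> v, k -> g / _ Z: no change
2. 0 -> e / C _ C: inserts after position(s) 1, 4, 11: tefogemumenidete
3. d -> t, g -> k / _ #: no change
4. p -> b, t -> d / V _ V: fires at position(s) 15: tefogemumenidede
surface: tefogemumenidede


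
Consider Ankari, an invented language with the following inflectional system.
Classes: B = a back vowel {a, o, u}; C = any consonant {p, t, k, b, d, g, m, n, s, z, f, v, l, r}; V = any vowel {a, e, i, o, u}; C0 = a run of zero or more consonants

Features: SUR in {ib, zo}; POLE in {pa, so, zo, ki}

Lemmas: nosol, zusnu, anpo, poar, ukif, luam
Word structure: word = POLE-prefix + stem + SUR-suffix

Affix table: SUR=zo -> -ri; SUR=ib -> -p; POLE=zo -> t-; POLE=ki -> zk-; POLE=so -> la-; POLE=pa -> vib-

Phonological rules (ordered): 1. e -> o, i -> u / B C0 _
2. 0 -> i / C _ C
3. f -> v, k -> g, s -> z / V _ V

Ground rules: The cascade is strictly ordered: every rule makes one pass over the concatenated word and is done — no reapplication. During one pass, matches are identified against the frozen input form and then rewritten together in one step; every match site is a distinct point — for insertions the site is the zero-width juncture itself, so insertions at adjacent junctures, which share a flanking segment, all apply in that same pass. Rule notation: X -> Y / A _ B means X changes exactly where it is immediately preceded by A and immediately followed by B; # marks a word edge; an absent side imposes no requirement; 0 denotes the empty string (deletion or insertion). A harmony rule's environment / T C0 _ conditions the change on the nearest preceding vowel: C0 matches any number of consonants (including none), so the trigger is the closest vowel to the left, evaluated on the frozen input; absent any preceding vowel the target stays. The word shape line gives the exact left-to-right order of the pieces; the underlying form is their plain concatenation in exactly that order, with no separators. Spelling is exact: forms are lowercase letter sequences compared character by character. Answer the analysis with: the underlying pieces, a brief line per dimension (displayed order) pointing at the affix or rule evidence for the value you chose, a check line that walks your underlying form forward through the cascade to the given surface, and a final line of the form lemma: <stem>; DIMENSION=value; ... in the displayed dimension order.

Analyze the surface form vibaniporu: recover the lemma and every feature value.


underlying: vib-anpo-ri
SUR=zo - signalled by the affix -ri
POLE=pa - signalled by the affix vib-
check: vibanpori -> vibanporu -> vibaniporu -> vibaniporu
lemma: anpo; SUR=zo; POLE=pa


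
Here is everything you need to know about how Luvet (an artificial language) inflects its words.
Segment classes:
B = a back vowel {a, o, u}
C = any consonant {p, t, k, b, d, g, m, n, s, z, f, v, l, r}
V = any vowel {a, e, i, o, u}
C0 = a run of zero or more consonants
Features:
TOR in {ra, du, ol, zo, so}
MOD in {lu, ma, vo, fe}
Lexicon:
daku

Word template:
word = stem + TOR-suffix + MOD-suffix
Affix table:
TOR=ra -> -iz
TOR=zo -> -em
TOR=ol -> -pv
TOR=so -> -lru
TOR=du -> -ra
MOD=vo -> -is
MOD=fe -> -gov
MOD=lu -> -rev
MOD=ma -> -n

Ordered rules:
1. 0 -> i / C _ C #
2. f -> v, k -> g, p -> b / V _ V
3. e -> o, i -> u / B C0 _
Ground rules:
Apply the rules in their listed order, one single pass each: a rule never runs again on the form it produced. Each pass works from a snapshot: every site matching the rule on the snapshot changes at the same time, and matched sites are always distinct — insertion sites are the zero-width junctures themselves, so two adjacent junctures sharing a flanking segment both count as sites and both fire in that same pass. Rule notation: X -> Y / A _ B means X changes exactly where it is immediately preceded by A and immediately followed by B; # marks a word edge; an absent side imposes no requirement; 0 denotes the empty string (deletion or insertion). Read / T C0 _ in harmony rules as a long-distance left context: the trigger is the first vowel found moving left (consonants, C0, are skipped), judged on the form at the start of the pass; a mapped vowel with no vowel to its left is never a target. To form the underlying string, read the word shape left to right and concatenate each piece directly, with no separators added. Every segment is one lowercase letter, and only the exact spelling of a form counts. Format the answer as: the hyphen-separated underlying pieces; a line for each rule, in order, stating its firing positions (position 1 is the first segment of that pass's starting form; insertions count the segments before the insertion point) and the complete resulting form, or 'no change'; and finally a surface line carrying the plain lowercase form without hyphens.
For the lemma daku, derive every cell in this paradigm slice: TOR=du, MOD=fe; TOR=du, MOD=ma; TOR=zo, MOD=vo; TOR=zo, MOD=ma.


cell TOR=du, MOD=fe:
underlying: daku-ra-gov
1. 0 -> i / C _ C #: no change
2. f -> v, k -> g, p -> b / V _ V: fires at position(s) 3: daguragov
3. e -> o, i -> u / B C0 _: no change
surface: daguragov

cell TOR=du, MOD=ma:
underlying: daku-ra-n
1. 0 -> i / C _ C #: no change
2. f -> v, k -> g, p -> b / V _ V: fires at position(s) 3: daguran
3. e -> o, i -> u / B C0 _: no change
surface: daguran

cell TOR=zo, MOD=vo:
underlying: daku-em-is
1. 0 -> i / C _ C #: no change
2. f -> v, k -> g, p -> b / V _ V: fires at position(s) 3: daguemis
3. e -> o, i -> u / B C0 _: fires at position(s) 5: daguomis
surface: daguomis

cell TOR=zo, MOD=ma:
underlying: daku-em-n
1. 0 -> i / C _ C #: inserts after position(s) 6: dakuemin
2. f -> v, k -> g, p -> b / V _ V: fires at position(s) 3: daguemin
3. e -> o, i -> u / B C0 _: fires at position(s) 5: daguomin
surface: daguomin


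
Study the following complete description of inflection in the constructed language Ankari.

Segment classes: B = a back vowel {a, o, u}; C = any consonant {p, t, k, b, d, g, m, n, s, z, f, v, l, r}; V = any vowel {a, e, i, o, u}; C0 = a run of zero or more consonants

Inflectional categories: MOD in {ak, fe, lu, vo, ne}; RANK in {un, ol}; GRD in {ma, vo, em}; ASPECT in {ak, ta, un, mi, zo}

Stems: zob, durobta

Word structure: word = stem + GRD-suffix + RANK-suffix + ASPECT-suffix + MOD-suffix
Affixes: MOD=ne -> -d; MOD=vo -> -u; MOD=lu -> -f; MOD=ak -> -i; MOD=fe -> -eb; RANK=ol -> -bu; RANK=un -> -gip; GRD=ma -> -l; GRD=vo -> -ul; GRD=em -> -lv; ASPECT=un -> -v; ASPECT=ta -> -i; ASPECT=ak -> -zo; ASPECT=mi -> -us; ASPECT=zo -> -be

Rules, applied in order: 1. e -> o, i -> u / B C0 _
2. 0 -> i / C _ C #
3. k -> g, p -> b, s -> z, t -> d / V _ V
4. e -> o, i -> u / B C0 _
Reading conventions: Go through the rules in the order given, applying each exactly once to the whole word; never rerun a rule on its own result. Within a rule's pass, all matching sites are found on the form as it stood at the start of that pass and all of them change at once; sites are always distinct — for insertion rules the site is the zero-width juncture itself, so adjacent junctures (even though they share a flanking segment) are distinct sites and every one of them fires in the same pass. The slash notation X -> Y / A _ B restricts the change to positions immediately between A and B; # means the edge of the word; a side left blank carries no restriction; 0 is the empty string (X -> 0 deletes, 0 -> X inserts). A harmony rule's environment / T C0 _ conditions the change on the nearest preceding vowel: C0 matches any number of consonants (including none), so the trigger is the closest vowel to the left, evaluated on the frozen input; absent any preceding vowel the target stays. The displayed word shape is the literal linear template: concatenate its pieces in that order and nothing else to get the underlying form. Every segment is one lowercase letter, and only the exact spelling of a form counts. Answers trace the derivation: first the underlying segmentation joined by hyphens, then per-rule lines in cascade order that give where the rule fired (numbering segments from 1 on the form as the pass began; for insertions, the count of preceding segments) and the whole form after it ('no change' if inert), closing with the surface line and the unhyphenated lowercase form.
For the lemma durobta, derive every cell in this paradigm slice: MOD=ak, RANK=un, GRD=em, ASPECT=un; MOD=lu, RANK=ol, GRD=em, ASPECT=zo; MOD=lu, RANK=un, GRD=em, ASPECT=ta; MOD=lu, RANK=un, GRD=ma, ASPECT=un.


cell MOD=ak, RANK=un, GRD=em, ASPECT=un:
underlying: durobta-lv-gip-v-i
1. e -> o, i -> u / B C0 _: fires at position(s) 11: durobtalvgupvi
2. 0 -> i / C _ C #: no change
3. k -> g, p -> b, s -> z, t -> d / V _ V: no change
4. e -> o, i -> u / B C0 _: fires at position(s) 14: durobtalvgupvu
surface: durobtalvgupvu

cell MOD=lu, RANK=ol, GRD=em, ASPECT=zo:
underlying: durobta-lv-bu-be-f
1. e -> o, i -> u / B C0 _: fires at position(s) 13: durobtalvbubof
2. 0 -> i / C _ C #: no change
3. k -> g, p -> b, s -> z, t -> d / V _ V: no change
4. e -> o, i -> u / B C0 _: no change
surface: durobtalvbubof

cell MOD=lu, RANK=un, GRD=em, ASPECT=ta:
underlying: durobta-lv-gip-i-f
1. e -> o, i -> u / B C0 _: fires at position(s) 11: durobtalvgupif
2. 0 -> i / C _ C #: no change
3. k -> g, p -> b, s -> z, t -> d / V _ V: fires at position(s) 12: durobtalvgubif
4. e -> o, i -> u / B C0 _: fires at position(s) 13: durobtalvgubuf
surface: durobtalvgubuf

cell MOD=lu, RANK=un, GRD=ma, ASPECT=un:
underlying: durobta-l-gip-v-f
1. e -> o, i -> u / B C0 _: fires at position(s) 10: durobtalgupvf
2. 0 -> i / C _ C #: inserts after position(s) 12: durobtalgupvif
3. k -> g, p -> b, s -> z, t -> d / V _ V: no change
4. e -> o, i -> u / B C0 _: fires at position(s) 13: durobtalgupvuf
surface: durobtalgupvuf


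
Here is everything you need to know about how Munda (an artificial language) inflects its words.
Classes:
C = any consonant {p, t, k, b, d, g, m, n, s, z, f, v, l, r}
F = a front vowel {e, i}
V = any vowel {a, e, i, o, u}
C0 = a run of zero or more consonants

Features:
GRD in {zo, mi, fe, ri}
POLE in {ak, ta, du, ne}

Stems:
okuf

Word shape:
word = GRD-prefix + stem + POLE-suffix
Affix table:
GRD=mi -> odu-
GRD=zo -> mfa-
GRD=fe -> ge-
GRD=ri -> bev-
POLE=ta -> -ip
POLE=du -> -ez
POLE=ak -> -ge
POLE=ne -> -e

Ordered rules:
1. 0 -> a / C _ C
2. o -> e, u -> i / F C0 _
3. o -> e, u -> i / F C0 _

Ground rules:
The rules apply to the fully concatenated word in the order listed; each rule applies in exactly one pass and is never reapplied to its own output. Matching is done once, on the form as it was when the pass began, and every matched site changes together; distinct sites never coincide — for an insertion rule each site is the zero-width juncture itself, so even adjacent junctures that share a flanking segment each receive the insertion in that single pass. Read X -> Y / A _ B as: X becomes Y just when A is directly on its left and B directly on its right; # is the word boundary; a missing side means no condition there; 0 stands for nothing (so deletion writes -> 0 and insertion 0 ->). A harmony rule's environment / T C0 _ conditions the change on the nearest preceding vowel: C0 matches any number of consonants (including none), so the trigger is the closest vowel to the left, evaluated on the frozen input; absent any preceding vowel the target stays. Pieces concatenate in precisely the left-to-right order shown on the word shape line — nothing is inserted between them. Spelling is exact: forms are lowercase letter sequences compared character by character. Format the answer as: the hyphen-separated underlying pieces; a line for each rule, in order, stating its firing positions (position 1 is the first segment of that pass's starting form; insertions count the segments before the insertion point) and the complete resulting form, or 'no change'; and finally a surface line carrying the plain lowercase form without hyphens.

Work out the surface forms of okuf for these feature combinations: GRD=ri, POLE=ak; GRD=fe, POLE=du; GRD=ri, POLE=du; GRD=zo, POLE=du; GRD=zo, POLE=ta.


cell GRD=ri, POLE=ak:
underlying: bev-okuf-ge
1. 0 -> a / C _ C: inserts after position(s) 7: bevokufage
2. o -> e, u -> i / F C0 _: fires at position(s) 4: bevekufage
3. o -> e, u -> i / F C0 _: fires at position(s) 6: bevekifage
surface: bevekifage

cell GRD=fe, POLE=du:
underlying: ge-okuf-ez
1. 0 -> a / C _ C: no change
2. o -> e, u -> i / F C0 _: fires at position(s) 3: geekufez
3. o -> e, u -> i / F C0 _: fires at position(s) 5: geekifez
surface: geekifez

cell GRD=ri, POLE=du:
underlying: bev-okuf-ez
1. 0 -> a / C _ C: no change
2. o -> e, u -> i / F C0 _: fires at position(s) 4: bevekufez
3. o -> e, u -> i / F C0 _: fires at position(s) 6: bevekifez
surface: bevekifez

cell GRD=zo, POLE=du:
underlying: mfa-okuf-ez
1. 0 -> a / C _ C: inserts after position(s) 1: mafaokufez
2. o -> e, u -> i / F C0 _: no change
3. o -> e, u -> i / F C0 _: no change
surface: mafaokufez

cell GRD=zo, POLE=ta:
underlying: mfa-okuf-ip
1. 0 -> a / C _ C: inserts after position(s) 1: mafaokufip
2. o -> e, u -> i / F C0 _: no change
3. o -> e, u -> i / F C0 _: no change
surface: mafaokufip


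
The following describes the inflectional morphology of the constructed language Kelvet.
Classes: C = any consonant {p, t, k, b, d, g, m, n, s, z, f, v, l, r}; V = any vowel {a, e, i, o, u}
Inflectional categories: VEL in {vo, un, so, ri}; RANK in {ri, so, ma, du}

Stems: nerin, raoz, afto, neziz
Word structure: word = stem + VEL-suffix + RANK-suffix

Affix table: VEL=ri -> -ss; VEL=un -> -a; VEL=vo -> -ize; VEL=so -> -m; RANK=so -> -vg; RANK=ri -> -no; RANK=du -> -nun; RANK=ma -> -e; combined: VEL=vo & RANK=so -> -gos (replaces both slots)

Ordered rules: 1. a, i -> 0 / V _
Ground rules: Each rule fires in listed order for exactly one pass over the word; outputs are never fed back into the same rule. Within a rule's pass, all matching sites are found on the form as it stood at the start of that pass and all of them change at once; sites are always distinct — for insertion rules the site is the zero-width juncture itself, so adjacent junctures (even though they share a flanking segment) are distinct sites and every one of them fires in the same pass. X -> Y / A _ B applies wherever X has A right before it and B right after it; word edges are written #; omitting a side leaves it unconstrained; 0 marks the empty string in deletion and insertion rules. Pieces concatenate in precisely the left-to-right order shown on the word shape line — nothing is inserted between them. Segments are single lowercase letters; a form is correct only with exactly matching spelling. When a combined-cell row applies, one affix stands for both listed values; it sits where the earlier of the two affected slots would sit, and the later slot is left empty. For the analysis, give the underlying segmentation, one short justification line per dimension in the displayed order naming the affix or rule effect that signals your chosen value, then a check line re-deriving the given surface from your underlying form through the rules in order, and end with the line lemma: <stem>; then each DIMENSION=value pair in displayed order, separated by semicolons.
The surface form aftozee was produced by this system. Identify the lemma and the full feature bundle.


underlying: afto-ize-e
VEL=vo - signalled by the affix -ize
RANK=ma - signalled by the affix -e
check: aftoizee -> aftozee
lemma: afto; VEL=vo; RANK=ma


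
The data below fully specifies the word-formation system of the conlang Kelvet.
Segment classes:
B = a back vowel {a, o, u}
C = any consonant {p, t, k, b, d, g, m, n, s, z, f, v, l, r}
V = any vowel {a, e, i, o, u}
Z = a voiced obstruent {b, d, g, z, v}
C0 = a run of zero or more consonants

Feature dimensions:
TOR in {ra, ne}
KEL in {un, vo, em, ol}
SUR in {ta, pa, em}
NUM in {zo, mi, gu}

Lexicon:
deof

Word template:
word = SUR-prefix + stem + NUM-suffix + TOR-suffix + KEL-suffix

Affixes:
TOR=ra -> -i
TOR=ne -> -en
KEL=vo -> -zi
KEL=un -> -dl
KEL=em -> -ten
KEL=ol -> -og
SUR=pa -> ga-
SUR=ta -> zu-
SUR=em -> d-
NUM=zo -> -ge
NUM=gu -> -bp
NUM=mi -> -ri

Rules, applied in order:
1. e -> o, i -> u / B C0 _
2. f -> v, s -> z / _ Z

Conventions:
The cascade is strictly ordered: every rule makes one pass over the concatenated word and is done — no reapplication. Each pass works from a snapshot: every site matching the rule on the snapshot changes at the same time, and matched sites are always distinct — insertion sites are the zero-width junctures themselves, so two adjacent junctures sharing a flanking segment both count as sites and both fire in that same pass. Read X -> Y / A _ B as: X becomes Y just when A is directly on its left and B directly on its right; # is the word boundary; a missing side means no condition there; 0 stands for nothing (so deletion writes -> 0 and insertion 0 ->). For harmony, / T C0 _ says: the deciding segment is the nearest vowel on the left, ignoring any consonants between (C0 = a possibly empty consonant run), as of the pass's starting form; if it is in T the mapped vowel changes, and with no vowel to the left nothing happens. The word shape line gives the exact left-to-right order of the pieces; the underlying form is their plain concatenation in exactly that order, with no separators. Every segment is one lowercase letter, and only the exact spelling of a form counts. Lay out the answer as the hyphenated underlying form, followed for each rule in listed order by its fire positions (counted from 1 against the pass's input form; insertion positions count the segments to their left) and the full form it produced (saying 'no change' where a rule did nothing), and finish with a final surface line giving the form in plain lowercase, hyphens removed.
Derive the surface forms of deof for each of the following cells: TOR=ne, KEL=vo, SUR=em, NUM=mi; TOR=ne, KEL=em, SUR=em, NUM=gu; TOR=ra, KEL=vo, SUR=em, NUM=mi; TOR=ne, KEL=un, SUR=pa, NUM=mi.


cell TOR=ne, KEL=vo, SUR=em, NUM=mi:
underlying: d-deof-ri-en-zi
1. e -> o, i -> u / B C0 _: fires at position(s) 7: ddeofruenzi
2. f -> v, s -> z / _ Z: no change
surface: ddeofruenzi

cell TOR=ne, KEL=em, SUR=em, NUM=gu:
underlying: d-deof-bp-en-ten
1. e -> o, i -> u / B C0 _: fires at position(s) 8: ddeofbponten
2. f -> v, s -> z / _ Z: fires at position(s) 5: ddeovbponten
surface: ddeovbponten

cell TOR=ra, KEL=vo, SUR=em, NUM=mi:
underlying: d-deof-ri-i-zi
1. e -> o, i -> u / B C0 _: fires at position(s) 7: ddeofruizi
2. f -> v, s -> z / _ Z: no change
surface: ddeofruizi

cell TOR=ne, KEL=un, SUR=pa, NUM=mi:
underlying: ga-deof-ri-en-dl
1. e -> o, i -> u / B C0 _: fires at position(s) 4, 8: gadoofruendl
2. f -> v, s -> z / _ Z: no change
surface: gadoofruendl


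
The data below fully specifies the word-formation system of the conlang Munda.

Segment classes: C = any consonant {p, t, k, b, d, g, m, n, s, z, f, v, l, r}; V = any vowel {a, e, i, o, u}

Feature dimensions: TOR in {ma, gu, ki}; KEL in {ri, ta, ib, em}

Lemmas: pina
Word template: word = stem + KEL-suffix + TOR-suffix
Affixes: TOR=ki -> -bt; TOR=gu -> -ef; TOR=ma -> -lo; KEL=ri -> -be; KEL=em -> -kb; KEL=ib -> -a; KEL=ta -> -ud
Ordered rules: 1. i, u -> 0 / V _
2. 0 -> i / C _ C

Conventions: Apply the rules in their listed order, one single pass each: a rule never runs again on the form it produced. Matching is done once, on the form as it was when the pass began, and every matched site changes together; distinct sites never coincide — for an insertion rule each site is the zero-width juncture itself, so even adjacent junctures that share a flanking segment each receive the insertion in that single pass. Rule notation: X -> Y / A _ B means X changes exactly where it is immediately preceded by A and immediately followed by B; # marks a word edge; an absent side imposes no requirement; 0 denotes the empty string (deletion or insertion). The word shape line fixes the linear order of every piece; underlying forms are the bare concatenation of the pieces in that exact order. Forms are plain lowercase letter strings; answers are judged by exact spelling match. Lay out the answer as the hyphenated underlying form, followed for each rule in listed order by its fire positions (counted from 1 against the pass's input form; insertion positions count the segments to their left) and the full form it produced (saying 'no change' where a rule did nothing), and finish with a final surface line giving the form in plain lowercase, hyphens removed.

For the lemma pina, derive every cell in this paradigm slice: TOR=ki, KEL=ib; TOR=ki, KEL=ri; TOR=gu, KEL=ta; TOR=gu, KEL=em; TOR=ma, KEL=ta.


cell TOR=ki, KEL=ib:
underlying: pina-a-bt
1. i, u -> 0 / V _: no change
2. 0 -> i / C _ C: inserts after position(s) 6: pinaabit
surface: pinaabit

cell TOR=ki, KEL=ri:
underlying: pina-be-bt
1. i, u -> 0 / V _: no change
2. 0 -> i / C _ C: inserts after position(s) 7: pinabebit
surface: pinabebit

cell TOR=gu, KEL=ta:
underlying: pina-ud-ef
1. i, u -> 0 / V _: fires at position(s) 5: pinadef
2. 0 -> i / C _ C: no change
surface: pinadef

cell TOR=gu, KEL=em:
underlying: pina-kb-ef
1. i, u -> 0 / V _: no change
2. 0 -> i / C _ C: inserts after position(s) 5: pinakibef
surface: pinakibef

cell TOR=ma, KEL=ta:
underlying: pina-ud-lo
1. i, u -> 0 / V _: fires at position(s) 5: pinadlo
2. 0 -> i / C _ C: inserts after position(s) 5: pinadilo
surface: pinadilo


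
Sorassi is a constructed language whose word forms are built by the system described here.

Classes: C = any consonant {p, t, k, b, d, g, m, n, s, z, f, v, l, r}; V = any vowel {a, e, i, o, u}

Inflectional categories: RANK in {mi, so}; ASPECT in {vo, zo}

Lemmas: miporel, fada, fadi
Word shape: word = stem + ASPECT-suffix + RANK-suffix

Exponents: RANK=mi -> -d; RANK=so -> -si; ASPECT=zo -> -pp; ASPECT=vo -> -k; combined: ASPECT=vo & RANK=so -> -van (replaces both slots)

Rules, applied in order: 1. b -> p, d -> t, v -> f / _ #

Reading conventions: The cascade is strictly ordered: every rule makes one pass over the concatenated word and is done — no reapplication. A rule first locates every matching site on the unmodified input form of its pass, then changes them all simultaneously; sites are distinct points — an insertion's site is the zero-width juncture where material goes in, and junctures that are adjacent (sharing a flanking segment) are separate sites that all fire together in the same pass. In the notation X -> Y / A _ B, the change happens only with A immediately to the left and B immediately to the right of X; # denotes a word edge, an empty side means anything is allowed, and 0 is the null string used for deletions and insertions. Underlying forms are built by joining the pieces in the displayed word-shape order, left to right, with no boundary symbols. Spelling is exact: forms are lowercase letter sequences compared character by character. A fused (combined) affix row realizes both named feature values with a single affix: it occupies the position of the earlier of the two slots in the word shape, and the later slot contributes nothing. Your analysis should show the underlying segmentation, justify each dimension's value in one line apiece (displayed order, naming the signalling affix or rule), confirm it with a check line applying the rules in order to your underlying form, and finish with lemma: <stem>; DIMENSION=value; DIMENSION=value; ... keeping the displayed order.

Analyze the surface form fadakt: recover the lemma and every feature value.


underlying: fada-k-d
RANK=mi - signalled by the affix -d
ASPECT=vo - signalled by the affix -k
check: fadakd -> fadakt
lemma: fada; RANK=mi; ASPECT=vo
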